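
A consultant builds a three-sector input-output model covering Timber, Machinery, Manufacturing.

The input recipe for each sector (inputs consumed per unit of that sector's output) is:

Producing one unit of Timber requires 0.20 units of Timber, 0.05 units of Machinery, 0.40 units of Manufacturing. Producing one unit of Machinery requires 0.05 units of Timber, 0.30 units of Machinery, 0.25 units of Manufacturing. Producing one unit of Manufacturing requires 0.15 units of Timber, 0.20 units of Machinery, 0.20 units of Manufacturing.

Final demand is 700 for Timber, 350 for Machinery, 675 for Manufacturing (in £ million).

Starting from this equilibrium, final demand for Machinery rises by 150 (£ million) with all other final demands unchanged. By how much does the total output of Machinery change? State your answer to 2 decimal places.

I − A =
  [   0.80    -0.05    -0.15]
  [  -0.05     0.70    -0.20]
  [  -0.40    -0.25     0.80]
Cofactors of I−A, C_ij = (−1)^(i+j)·(minor ij) (rows/columns in the sector order above):
  C_11 = (0.70)(0.80) − (-0.20)(-0.25) = 0.5100
  C_12 = −[(-0.05)(0.80) − (-0.20)(-0.40)] = 0.1200
  C_13 = (-0.05)(-0.25) − (0.70)(-0.40) = 0.2925
  C_21 = −[(-0.05)(0.80) − (-0.15)(-0.25)] = 0.0775
  C_22 = (0.80)(0.80) − (-0.15)(-0.40) = 0.5800
  C_23 = −[(0.80)(-0.25) − (-0.05)(-0.40)] = 0.2200
  C_31 = (-0.05)(-0.20) − (-0.15)(0.70) = 0.1150
  C_32 = −[(0.80)(-0.20) − (-0.15)(-0.05)] = 0.1675
  C_33 = (0.80)(0.70) − (-0.05)(-0.05) = 0.5575
det(I−A) = Σ_j (I−A)_1j·C_1j = (0.80)(0.5100) + (-0.05)(0.1200) + (-0.15)(0.2925) = 0.358125
adj(I−A) = Cᵀ =
  [ 0.5100   0.0775   0.1150]
  [ 0.1200   0.5800   0.1675]
  [ 0.2925   0.2200   0.5575]
(I − A)⁻¹ = adj(I−A) / det(I−A) ≈
  [   1.4241     0.2164     0.3211]
  [   0.3351     1.6195     0.4677]
  [   0.8168     0.6143     1.5567]
Δx = (I − A)⁻¹ Δd with Δd having +150 in the Machinery component and 0 elsewhere.
So Δx_2 = L_22 · (+150), where L_22 = adj(I−A)_22 / det(I−A) = 0.5800 / 0.358125.
Δx_2 = 0.5800 × (+150) / 0.358125 = 87.00 / 0.358125 ≈ 242.93.

Δx_2 = 242.93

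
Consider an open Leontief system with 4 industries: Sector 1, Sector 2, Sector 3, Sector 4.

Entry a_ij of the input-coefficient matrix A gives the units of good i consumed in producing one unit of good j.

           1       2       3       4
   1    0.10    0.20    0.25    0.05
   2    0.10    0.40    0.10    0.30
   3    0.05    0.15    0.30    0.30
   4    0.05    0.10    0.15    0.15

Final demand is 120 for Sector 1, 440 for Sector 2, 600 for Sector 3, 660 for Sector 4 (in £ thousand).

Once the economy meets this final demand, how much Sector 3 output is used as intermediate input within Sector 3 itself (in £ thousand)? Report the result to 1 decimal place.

z_33 = 593.8

I − A =
  [   0.90    -0.20    -0.25    -0.05]
  [  -0.10     0.60    -0.10    -0.30]
  [  -0.05    -0.15     0.70    -0.30]
  [  -0.05    -0.10    -0.15     0.85]
Compute the cofactors C_ij = (−1)^(i+j)·(3×3 minor ij) of I−A; the adjugate is their transpose:
adj(I−A) = Cᵀ =
  [ 0.286500   0.154000   0.151000   0.124500]
  [ 0.073500   0.478500   0.142500   0.223500]
  [ 0.051000   0.153125   0.410000   0.201750]
  [ 0.034500   0.092375   0.098000   0.338250]
det(I−A) = Σ_j (I−A)_1j·C_1j = (0.90)(0.286500) + (-0.20)(0.073500) + (-0.25)(0.051000) + (-0.05)(0.034500) = 0.228675
(I − A)⁻¹ = adj(I−A) / det(I−A) ≈
  [   1.2529     0.6734     0.6603     0.5444]
  [   0.3214     2.0925     0.6232     0.9774]
  [   0.2230     0.6696     1.7929     0.8823]
  [   0.1509     0.4040     0.4286     1.4792]
First solve x = (I − A)⁻¹ d = adj(I−A)·d / det(I−A); in particular x_3 = (0.051000·120 + 0.153125·440 + 0.410000·600 + 0.201750·660) / 0.228675 = 452.65 / 0.228675 ≈ 1979.447.
Intermediate flow from 3 to 3: z_33 = a_33 · x_3 = 0.30 × 452.65 / 0.228675 = 135.795 / 0.228675 ≈ 593.8.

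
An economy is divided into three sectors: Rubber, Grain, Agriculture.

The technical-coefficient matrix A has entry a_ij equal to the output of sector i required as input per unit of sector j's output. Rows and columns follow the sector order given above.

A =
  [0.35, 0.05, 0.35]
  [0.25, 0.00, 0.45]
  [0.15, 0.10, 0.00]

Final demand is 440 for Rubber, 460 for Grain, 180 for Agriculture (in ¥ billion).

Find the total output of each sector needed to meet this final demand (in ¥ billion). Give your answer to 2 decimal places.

x_1 = 968.22, x_2 = 888.39, x_3 = 414.07

I − A =
  [   0.65    -0.05    -0.35]
  [  -0.25     1.00    -0.45]
  [  -0.15    -0.10     1.00]
Cofactors of I−A, C_ij = (−1)^(i+j)·(minor ij) (rows/columns in the sector order above):
  C_11 = (1.00)(1.00) − (-0.45)(-0.10) = 0.9550
  C_12 = −[(-0.25)(1.00) − (-0.45)(-0.15)] = 0.3175
  C_13 = (-0.25)(-0.10) − (1.00)(-0.15) = 0.1750
  C_21 = −[(-0.05)(1.00) − (-0.35)(-0.10)] = 0.0850
  C_22 = (0.65)(1.00) − (-0.35)(-0.15) = 0.5975
  C_23 = −[(0.65)(-0.10) − (-0.05)(-0.15)] = 0.0725
  C_31 = (-0.05)(-0.45) − (-0.35)(1.00) = 0.3725
  C_32 = −[(0.65)(-0.45) − (-0.35)(-0.25)] = 0.3800
  C_33 = (0.65)(1.00) − (-0.05)(-0.25) = 0.6375
det(I−A) = Σ_j (I−A)_1j·C_1j = (0.65)(0.9550) + (-0.05)(0.3175) + (-0.35)(0.1750) = 0.543625
adj(I−A) = Cᵀ =
  [ 0.9550   0.0850   0.3725]
  [ 0.3175   0.5975   0.3800]
  [ 0.1750   0.0725   0.6375]
(I − A)⁻¹ = adj(I−A) / det(I−A) ≈
  [   1.7567     0.1564     0.6852]
  [   0.5840     1.0991     0.6990]
  [   0.3219     0.1334     1.1727]
x = (I − A)⁻¹ d = adj(I−A)·d / det(I−A), with det(I−A) = 0.543625:
  x_1 = (0.9550·440 + 0.0850·460 + 0.3725·180) / 0.543625 = 526.35 / 0.543625 ≈ 968.22
  x_2 = (0.3175·440 + 0.5975·460 + 0.3800·180) / 0.543625 = 482.95 / 0.543625 ≈ 888.39
  x_3 = (0.1750·440 + 0.0725·460 + 0.6375·180) / 0.543625 = 225.10 / 0.543625 ≈ 414.07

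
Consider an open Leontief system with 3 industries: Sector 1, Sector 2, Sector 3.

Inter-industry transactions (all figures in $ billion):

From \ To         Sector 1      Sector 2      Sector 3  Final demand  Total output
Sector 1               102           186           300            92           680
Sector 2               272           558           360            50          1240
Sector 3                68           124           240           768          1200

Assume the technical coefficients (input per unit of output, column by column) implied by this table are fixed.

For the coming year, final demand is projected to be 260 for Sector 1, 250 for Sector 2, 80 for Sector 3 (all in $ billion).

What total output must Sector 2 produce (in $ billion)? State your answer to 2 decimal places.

x_2 = 1040.04

Technical coefficients a_ij = z_ij / X_j:
  a_11 = 102/680 = 0.15, a_21 = 272/680 = 0.40, a_31 = 68/680 = 0.10
  a_12 = 186/1240 = 0.15, a_22 = 558/1240 = 0.45, a_32 = 124/1240 = 0.10
  a_13 = 300/1200 = 0.25, a_23 = 360/1200 = 0.30, a_33 = 240/1200 = 0.20
I − A =
  [   0.85    -0.15    -0.25]
  [  -0.40     0.55    -0.30]
  [  -0.10    -0.10     0.80]
Cofactors of I−A, C_ij = (−1)^(i+j)·(minor ij) (rows/columns in the sector order above):
  C_11 = (0.55)(0.80) − (-0.30)(-0.10) = 0.4100
  C_12 = −[(-0.40)(0.80) − (-0.30)(-0.10)] = 0.3500
  C_13 = (-0.40)(-0.10) − (0.55)(-0.10) = 0.0950
  C_21 = −[(-0.15)(0.80) − (-0.25)(-0.10)] = 0.1450
  C_22 = (0.85)(0.80) − (-0.25)(-0.10) = 0.6550
  C_23 = −[(0.85)(-0.10) − (-0.15)(-0.10)] = 0.1000
  C_31 = (-0.15)(-0.30) − (-0.25)(0.55) = 0.1825
  C_32 = −[(0.85)(-0.30) − (-0.25)(-0.40)] = 0.3550
  C_33 = (0.85)(0.55) − (-0.15)(-0.40) = 0.4075
det(I−A) = Σ_j (I−A)_1j·C_1j = (0.85)(0.4100) + (-0.15)(0.3500) + (-0.25)(0.0950) = 0.27225
adj(I−A) = Cᵀ =
  [ 0.4100   0.1450   0.1825]
  [ 0.3500   0.6550   0.3550]
  [ 0.0950   0.1000   0.4075]
(I − A)⁻¹ = adj(I−A) / det(I−A) ≈
  [   1.5060     0.5326     0.6703]
  [   1.2856     2.4059     1.3039]
  [   0.3489     0.3673     1.4968]
x = (I − A)⁻¹ d = adj(I−A)·d / det(I−A), with det(I−A) = 0.27225:
  x_1 = (0.4100·260 + 0.1450·250 + 0.1825·80) / 0.27225 = 157.45 / 0.27225 ≈ 578.33
  x_2 = (0.3500·260 + 0.6550·250 + 0.3550·80) / 0.27225 = 283.15 / 0.27225 ≈ 1040.04
  x_3 = (0.0950·260 + 0.1000·250 + 0.4075·80) / 0.27225 = 82.30 / 0.27225 ≈ 302.30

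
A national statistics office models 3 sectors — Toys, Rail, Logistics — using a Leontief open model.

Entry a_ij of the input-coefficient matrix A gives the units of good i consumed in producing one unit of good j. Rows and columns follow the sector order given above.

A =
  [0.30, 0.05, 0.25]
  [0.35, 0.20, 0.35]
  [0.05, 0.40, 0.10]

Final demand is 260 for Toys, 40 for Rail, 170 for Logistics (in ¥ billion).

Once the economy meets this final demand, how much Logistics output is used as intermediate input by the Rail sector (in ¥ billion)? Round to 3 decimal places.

I − A =
  [   0.70    -0.05    -0.25]
  [  -0.35     0.80    -0.35]
  [  -0.05    -0.40     0.90]
Cofactors of I−A, C_ij = (−1)^(i+j)·(minor ij) (rows/columns in the sector order above):
  C_11 = (0.80)(0.90) − (-0.35)(-0.40) = 0.5800
  C_12 = −[(-0.35)(0.90) − (-0.35)(-0.05)] = 0.3325
  C_13 = (-0.35)(-0.40) − (0.80)(-0.05) = 0.1800
  C_21 = −[(-0.05)(0.90) − (-0.25)(-0.40)] = 0.1450
  C_22 = (0.70)(0.90) − (-0.25)(-0.05) = 0.6175
  C_23 = −[(0.70)(-0.40) − (-0.05)(-0.05)] = 0.2825
  C_31 = (-0.05)(-0.35) − (-0.25)(0.80) = 0.2175
  C_32 = −[(0.70)(-0.35) − (-0.25)(-0.35)] = 0.3325
  C_33 = (0.70)(0.80) − (-0.05)(-0.35) = 0.5425
det(I−A) = Σ_j (I−A)_1j·C_1j = (0.70)(0.5800) + (-0.05)(0.3325) + (-0.25)(0.1800) = 0.344375
adj(I−A) = Cᵀ =
  [ 0.5800   0.1450   0.2175]
  [ 0.3325   0.6175   0.3325]
  [ 0.1800   0.2825   0.5425]
(I − A)⁻¹ = adj(I−A) / det(I−A) ≈
  [   1.6842     0.4211     0.6316]
  [   0.9655     1.7931     0.9655]
  [   0.5227     0.8203     1.5753]
First solve x = (I − A)⁻¹ d = adj(I−A)·d / det(I−A); in particular x_R = (0.3325·260 + 0.6175·40 + 0.3325·170) / 0.344375 = 167.675 / 0.344375 ≈ 486.89655.
Intermediate flow from L to R: z_LR = a_LR · x_R = 0.40 × 167.675 / 0.344375 = 67.07 / 0.344375 ≈ 194.759.

z_LR = 194.759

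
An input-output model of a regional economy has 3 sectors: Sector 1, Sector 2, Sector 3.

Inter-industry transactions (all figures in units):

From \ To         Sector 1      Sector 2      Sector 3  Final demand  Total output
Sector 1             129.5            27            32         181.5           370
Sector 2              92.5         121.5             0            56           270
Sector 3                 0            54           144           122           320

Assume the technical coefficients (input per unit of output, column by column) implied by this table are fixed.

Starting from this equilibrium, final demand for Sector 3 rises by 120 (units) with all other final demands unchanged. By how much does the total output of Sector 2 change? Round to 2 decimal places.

Δx_2 = 16.87

Technical coefficients a_ij = z_ij / X_j:
  a_11 = 129.5/370 = 0.35, a_21 = 92.5/370 = 0.25, a_31 = 0/370 = 0.00
  a_12 = 27/270 = 0.10, a_22 = 121.5/270 = 0.45, a_32 = 54/270 = 0.20
  a_13 = 32/320 = 0.10, a_23 = 0/320 = 0.00, a_33 = 144/320 = 0.45
I − A =
  [   0.65    -0.10    -0.10]
  [  -0.25     0.55     0.00]
  [   0.00    -0.20     0.55]
Cofactors of I−A, C_ij = (−1)^(i+j)·(minor ij) (rows/columns in the sector order above):
  C_11 = (0.55)(0.55) − (0.00)(-0.20) = 0.3025
  C_12 = −[(-0.25)(0.55) − (0.00)(0.00)] = 0.1375
  C_13 = (-0.25)(-0.20) − (0.55)(0.00) = 0.0500
  C_21 = −[(-0.10)(0.55) − (-0.10)(-0.20)] = 0.0750
  C_22 = (0.65)(0.55) − (-0.10)(0.00) = 0.3575
  C_23 = −[(0.65)(-0.20) − (-0.10)(0.00)] = 0.1300
  C_31 = (-0.10)(0.00) − (-0.10)(0.55) = 0.0550
  C_32 = −[(0.65)(0.00) − (-0.10)(-0.25)] = 0.0250
  C_33 = (0.65)(0.55) − (-0.10)(-0.25) = 0.3325
det(I−A) = Σ_j (I−A)_1j·C_1j = (0.65)(0.3025) + (-0.10)(0.1375) + (-0.10)(0.0500) = 0.177875
adj(I−A) = Cᵀ =
  [ 0.3025   0.0750   0.0550]
  [ 0.1375   0.3575   0.0250]
  [ 0.0500   0.1300   0.3325]
(I − A)⁻¹ = adj(I−A) / det(I−A) ≈
  [   1.7006     0.4216     0.3092]
  [   0.7730     2.0098     0.1405]
  [   0.2811     0.7309     1.8693]
Δx = (I − A)⁻¹ Δd with Δd having +120 in the Sector 3 component and 0 elsewhere.
So Δx_2 = L_23 · (+120), where L_23 = adj(I−A)_23 / det(I−A) = 0.0250 / 0.177875.
Δx_2 = 0.0250 × (+120) / 0.177875 = 3.00 / 0.177875 ≈ 16.87.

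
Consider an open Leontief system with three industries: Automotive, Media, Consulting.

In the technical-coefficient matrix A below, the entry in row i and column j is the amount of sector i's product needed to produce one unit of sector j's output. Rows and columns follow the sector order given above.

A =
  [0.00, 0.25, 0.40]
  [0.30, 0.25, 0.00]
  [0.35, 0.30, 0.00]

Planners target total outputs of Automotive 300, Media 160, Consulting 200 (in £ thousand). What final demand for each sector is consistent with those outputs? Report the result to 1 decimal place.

d_A = 180.0, d_M = 30.0, d_C = 47.0

I − A =
  [   1.00    -0.25    -0.40]
  [  -0.30     0.75     0.00]
  [  -0.35    -0.30     1.00]
d = (I − A) x:
  d_A = (+1.00)·300 + (-0.25)·160 + (-0.40)·200 = 180.0
  d_M = (-0.30)·300 + (+0.75)·160 + (+0.00)·200 = 30.0
  d_C = (-0.35)·300 + (-0.30)·160 + (+1.00)·200 = 47.0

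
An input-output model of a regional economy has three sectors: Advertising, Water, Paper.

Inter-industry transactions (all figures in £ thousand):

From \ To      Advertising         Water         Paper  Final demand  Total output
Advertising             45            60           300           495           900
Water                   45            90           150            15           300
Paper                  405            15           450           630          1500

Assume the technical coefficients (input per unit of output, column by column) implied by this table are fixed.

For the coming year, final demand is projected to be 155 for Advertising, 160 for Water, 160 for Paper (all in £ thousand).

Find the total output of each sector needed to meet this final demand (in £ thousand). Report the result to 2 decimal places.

Technical coefficients a_ij = z_ij / X_j:
  a_11 = 45/900 = 0.05, a_21 = 45/900 = 0.05, a_31 = 405/900 = 0.45
  a_12 = 60/300 = 0.20, a_22 = 90/300 = 0.30, a_32 = 15/300 = 0.05
  a_13 = 300/1500 = 0.20, a_23 = 150/1500 = 0.10, a_33 = 450/1500 = 0.30
I − A =
  [   0.95    -0.20    -0.20]
  [  -0.05     0.70    -0.10]
  [  -0.45    -0.05     0.70]
Cofactors of I−A, C_ij = (−1)^(i+j)·(minor ij) (rows/columns in the sector order above):
  C_11 = (0.70)(0.70) − (-0.10)(-0.05) = 0.4850
  C_12 = −[(-0.05)(0.70) − (-0.10)(-0.45)] = 0.0800
  C_13 = (-0.05)(-0.05) − (0.70)(-0.45) = 0.3175
  C_21 = −[(-0.20)(0.70) − (-0.20)(-0.05)] = 0.1500
  C_22 = (0.95)(0.70) − (-0.20)(-0.45) = 0.5750
  C_23 = −[(0.95)(-0.05) − (-0.20)(-0.45)] = 0.1375
  C_31 = (-0.20)(-0.10) − (-0.20)(0.70) = 0.1600
  C_32 = −[(0.95)(-0.10) − (-0.20)(-0.05)] = 0.1050
  C_33 = (0.95)(0.70) − (-0.20)(-0.05) = 0.6550
det(I−A) = Σ_j (I−A)_1j·C_1j = (0.95)(0.4850) + (-0.20)(0.0800) + (-0.20)(0.3175) = 0.38125
adj(I−A) = Cᵀ =
  [ 0.4850   0.1500   0.1600]
  [ 0.0800   0.5750   0.1050]
  [ 0.3175   0.1375   0.6550]
(I − A)⁻¹ = adj(I−A) / det(I−A) ≈
  [   1.2721     0.3934     0.4197]
  [   0.2098     1.5082     0.2754]
  [   0.8328     0.3607     1.7180]
x = (I − A)⁻¹ d = adj(I−A)·d / det(I−A), with det(I−A) = 0.38125:
  x_1 = (0.4850·155 + 0.1500·160 + 0.1600·160) / 0.38125 = 124.775 / 0.38125 ≈ 327.28
  x_2 = (0.0800·155 + 0.5750·160 + 0.1050·160) / 0.38125 = 121.20 / 0.38125 ≈ 317.90
  x_3 = (0.3175·155 + 0.1375·160 + 0.6550·160) / 0.38125 = 176.0125 / 0.38125 ≈ 461.67

x_1 = 327.28, x_2 = 317.90, x_3 = 461.67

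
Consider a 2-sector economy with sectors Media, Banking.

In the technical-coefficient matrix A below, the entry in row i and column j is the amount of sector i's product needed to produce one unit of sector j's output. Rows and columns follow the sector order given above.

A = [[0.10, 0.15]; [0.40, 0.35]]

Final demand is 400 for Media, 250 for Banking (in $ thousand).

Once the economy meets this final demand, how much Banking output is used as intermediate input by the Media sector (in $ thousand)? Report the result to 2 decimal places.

I − A =
  [   0.90    -0.15]
  [  -0.40     0.65]
det(I−A) = (0.90)(0.65) − (-0.15)(-0.40) = 0.5250
adj(I−A) = [[0.65, 0.15], [0.40, 0.90]]
(I − A)⁻¹ = adj(I−A) / det(I−A) ≈
  [   1.2381     0.2857]
  [   0.7619     1.7143]
First solve x = (I − A)⁻¹ d = adj(I−A)·d / det(I−A); in particular x_1 = (0.65·400 + 0.15·250) / 0.5250 = 297.50 / 0.5250 ≈ 566.6667.
Intermediate flow from 2 to 1: z_21 = a_21 · x_1 = 0.40 × 297.50 / 0.5250 = 119.00 / 0.5250 ≈ 226.67.

z_21 = 226.67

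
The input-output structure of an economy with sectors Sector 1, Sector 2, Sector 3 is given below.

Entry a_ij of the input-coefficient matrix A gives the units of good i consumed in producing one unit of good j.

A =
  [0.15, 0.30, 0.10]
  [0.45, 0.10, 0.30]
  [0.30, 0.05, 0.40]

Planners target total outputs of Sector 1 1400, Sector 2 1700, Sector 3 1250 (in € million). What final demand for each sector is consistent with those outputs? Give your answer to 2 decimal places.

I − A =
  [   0.85    -0.30    -0.10]
  [  -0.45     0.90    -0.30]
  [  -0.30    -0.05     0.60]
d = (I − A) x:
  d_1 = (+0.85)·1400 + (-0.30)·1700 + (-0.10)·1250 = 555.00
  d_2 = (-0.45)·1400 + (+0.90)·1700 + (-0.30)·1250 = 525.00
  d_3 = (-0.30)·1400 + (-0.05)·1700 + (+0.60)·1250 = 245.00

d_1 = 555.00, d_2 = 525.00, d_3 = 245.00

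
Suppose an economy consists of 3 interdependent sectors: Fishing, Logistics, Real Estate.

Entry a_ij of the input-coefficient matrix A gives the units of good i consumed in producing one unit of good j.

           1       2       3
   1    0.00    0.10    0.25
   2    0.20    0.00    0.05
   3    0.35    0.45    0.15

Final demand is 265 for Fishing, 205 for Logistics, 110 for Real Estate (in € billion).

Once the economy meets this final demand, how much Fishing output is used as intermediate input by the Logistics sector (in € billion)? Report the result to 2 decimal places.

z_12 = 31.06

I − A =
  [   1.00    -0.10    -0.25]
  [  -0.20     1.00    -0.05]
  [  -0.35    -0.45     0.85]
Cofactors of I−A, C_ij = (−1)^(i+j)·(minor ij) (rows/columns in the sector order above):
  C_11 = (1.00)(0.85) − (-0.05)(-0.45) = 0.8275
  C_12 = −[(-0.20)(0.85) − (-0.05)(-0.35)] = 0.1875
  C_13 = (-0.20)(-0.45) − (1.00)(-0.35) = 0.4400
  C_21 = −[(-0.10)(0.85) − (-0.25)(-0.45)] = 0.1975
  C_22 = (1.00)(0.85) − (-0.25)(-0.35) = 0.7625
  C_23 = −[(1.00)(-0.45) − (-0.10)(-0.35)] = 0.4850
  C_31 = (-0.10)(-0.05) − (-0.25)(1.00) = 0.2550
  C_32 = −[(1.00)(-0.05) − (-0.25)(-0.20)] = 0.1000
  C_33 = (1.00)(1.00) − (-0.10)(-0.20) = 0.9800
det(I−A) = Σ_j (I−A)_1j·C_1j = (1.00)(0.8275) + (-0.10)(0.1875) + (-0.25)(0.4400) = 0.69875
adj(I−A) = Cᵀ =
  [ 0.8275   0.1975   0.2550]
  [ 0.1875   0.7625   0.1000]
  [ 0.4400   0.4850   0.9800]
(I − A)⁻¹ = adj(I−A) / det(I−A) ≈
  [   1.1843     0.2826     0.3649]
  [   0.2683     1.0912     0.1431]
  [   0.6297     0.6941     1.4025]
First solve x = (I − A)⁻¹ d = adj(I−A)·d / det(I−A); in particular x_2 = (0.1875·265 + 0.7625·205 + 0.1000·110) / 0.69875 = 217.00 / 0.69875 ≈ 310.5546.
Intermediate flow from 1 to 2: z_12 = a_12 · x_2 = 0.10 × 217.00 / 0.69875 = 21.70 / 0.69875 ≈ 31.06.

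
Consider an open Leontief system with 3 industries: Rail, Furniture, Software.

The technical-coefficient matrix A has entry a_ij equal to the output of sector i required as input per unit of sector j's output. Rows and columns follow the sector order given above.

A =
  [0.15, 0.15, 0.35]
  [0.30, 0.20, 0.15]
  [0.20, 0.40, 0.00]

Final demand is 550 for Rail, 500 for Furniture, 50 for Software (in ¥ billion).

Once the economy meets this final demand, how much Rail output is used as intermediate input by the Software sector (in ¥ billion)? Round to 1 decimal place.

I − A =
  [   0.85    -0.15    -0.35]
  [  -0.30     0.80    -0.15]
  [  -0.20    -0.40     1.00]
Cofactors of I−A, C_ij = (−1)^(i+j)·(minor ij) (rows/columns in the sector order above):
  C_11 = (0.80)(1.00) − (-0.15)(-0.40) = 0.7400
  C_12 = −[(-0.30)(1.00) − (-0.15)(-0.20)] = 0.3300
  C_13 = (-0.30)(-0.40) − (0.80)(-0.20) = 0.2800
  C_21 = −[(-0.15)(1.00) − (-0.35)(-0.40)] = 0.2900
  C_22 = (0.85)(1.00) − (-0.35)(-0.20) = 0.7800
  C_23 = −[(0.85)(-0.40) − (-0.15)(-0.20)] = 0.3700
  C_31 = (-0.15)(-0.15) − (-0.35)(0.80) = 0.3025
  C_32 = −[(0.85)(-0.15) − (-0.35)(-0.30)] = 0.2325
  C_33 = (0.85)(0.80) − (-0.15)(-0.30) = 0.6350
det(I−A) = Σ_j (I−A)_1j·C_1j = (0.85)(0.7400) + (-0.15)(0.3300) + (-0.35)(0.2800) = 0.4815
adj(I−A) = Cᵀ =
  [ 0.7400   0.2900   0.3025]
  [ 0.3300   0.7800   0.2325]
  [ 0.2800   0.3700   0.6350]
(I − A)⁻¹ = adj(I−A) / det(I−A) ≈
  [   1.5369     0.6023     0.6282]
  [   0.6854     1.6199     0.4829]
  [   0.5815     0.7684     1.3188]
First solve x = (I − A)⁻¹ d = adj(I−A)·d / det(I−A); in particular x_3 = (0.2800·550 + 0.3700·500 + 0.6350·50) / 0.4815 = 370.75 / 0.4815 ≈ 769.990.
Intermediate flow from 1 to 3: z_13 = a_13 · x_3 = 0.35 × 370.75 / 0.4815 = 129.7625 / 0.4815 ≈ 269.5.

z_13 = 269.5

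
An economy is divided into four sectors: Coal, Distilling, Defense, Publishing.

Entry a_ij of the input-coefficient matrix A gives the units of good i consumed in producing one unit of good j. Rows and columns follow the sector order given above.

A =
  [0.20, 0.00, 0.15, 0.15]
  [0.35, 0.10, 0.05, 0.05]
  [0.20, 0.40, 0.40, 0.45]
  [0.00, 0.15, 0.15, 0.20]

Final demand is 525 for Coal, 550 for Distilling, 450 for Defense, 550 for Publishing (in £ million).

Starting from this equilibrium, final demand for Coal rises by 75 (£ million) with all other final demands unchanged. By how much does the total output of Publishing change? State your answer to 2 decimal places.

I − A =
  [   0.80     0.00    -0.15    -0.15]
  [  -0.35     0.90    -0.05    -0.05]
  [  -0.20    -0.40     0.60    -0.45]
  [   0.00    -0.15    -0.15     0.80]
Compute the cofactors C_ij = (−1)^(i+j)·(3×3 minor ij) of I−A; the adjugate is their transpose:
adj(I−A) = Cᵀ =
  [ 0.344375   0.080625   0.128250   0.141750]
  [ 0.153875   0.301500   0.087875   0.097125]
  [ 0.278125   0.314500   0.562125   0.388000]
  [ 0.081000   0.115500   0.121875   0.368000]
det(I−A) = Σ_j (I−A)_1j·C_1j = (0.80)(0.344375) + (0.00)(0.153875) + (-0.15)(0.278125) + (-0.15)(0.081000) = 0.22163125
(I − A)⁻¹ = adj(I−A) / det(I−A) ≈
  [   1.5538     0.3638     0.5787     0.6396]
  [   0.6943     1.3604     0.3965     0.4382]
  [   1.2549     1.4190     2.5363     1.7507]
  [   0.3655     0.5211     0.5499     1.6604]
Δx = (I − A)⁻¹ Δd with Δd having +75 in the Coal component and 0 elsewhere.
So Δx_4 = L_41 · (+75), where L_41 = adj(I−A)_41 / det(I−A) = 0.081000 / 0.22163125.
Δx_4 = 0.081000 × (+75) / 0.22163125 = 6.075 / 0.22163125 ≈ 27.41.

Δx_4 = 27.41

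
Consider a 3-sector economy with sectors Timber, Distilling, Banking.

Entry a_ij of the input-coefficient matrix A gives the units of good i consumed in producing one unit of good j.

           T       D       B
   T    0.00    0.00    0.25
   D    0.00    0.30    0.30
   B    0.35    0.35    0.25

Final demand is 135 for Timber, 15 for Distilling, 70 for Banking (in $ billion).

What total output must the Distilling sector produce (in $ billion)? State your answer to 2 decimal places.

I − A =
  [   1.00     0.00    -0.25]
  [   0.00     0.70    -0.30]
  [  -0.35    -0.35     0.75]
Cofactors of I−A, C_ij = (−1)^(i+j)·(minor ij) (rows/columns in the sector order above):
  C_11 = (0.70)(0.75) − (-0.30)(-0.35) = 0.4200
  C_12 = −[(0.00)(0.75) − (-0.30)(-0.35)] = 0.1050
  C_13 = (0.00)(-0.35) − (0.70)(-0.35) = 0.2450
  C_21 = −[(0.00)(0.75) − (-0.25)(-0.35)] = 0.0875
  C_22 = (1.00)(0.75) − (-0.25)(-0.35) = 0.6625
  C_23 = −[(1.00)(-0.35) − (0.00)(-0.35)] = 0.3500
  C_31 = (0.00)(-0.30) − (-0.25)(0.70) = 0.1750
  C_32 = −[(1.00)(-0.30) − (-0.25)(0.00)] = 0.3000
  C_33 = (1.00)(0.70) − (0.00)(0.00) = 0.7000
det(I−A) = Σ_j (I−A)_1j·C_1j = (1.00)(0.4200) + (0.00)(0.1050) + (-0.25)(0.2450) = 0.35875
adj(I−A) = Cᵀ =
  [ 0.4200   0.0875   0.1750]
  [ 0.1050   0.6625   0.3000]
  [ 0.2450   0.3500   0.7000]
(I − A)⁻¹ = adj(I−A) / det(I−A) ≈
  [   1.1707     0.2439     0.4878]
  [   0.2927     1.8467     0.8362]
  [   0.6829     0.9756     1.9512]
x = (I − A)⁻¹ d = adj(I−A)·d / det(I−A), with det(I−A) = 0.35875:
  x_T = (0.4200·135 + 0.0875·15 + 0.1750·70) / 0.35875 = 70.2625 / 0.35875 ≈ 195.85
  x_D = (0.1050·135 + 0.6625·15 + 0.3000·70) / 0.35875 = 45.1125 / 0.35875 ≈ 125.75
  x_B = (0.2450·135 + 0.3500·15 + 0.7000·70) / 0.35875 = 87.325 / 0.35875 ≈ 243.41

x_D = 125.75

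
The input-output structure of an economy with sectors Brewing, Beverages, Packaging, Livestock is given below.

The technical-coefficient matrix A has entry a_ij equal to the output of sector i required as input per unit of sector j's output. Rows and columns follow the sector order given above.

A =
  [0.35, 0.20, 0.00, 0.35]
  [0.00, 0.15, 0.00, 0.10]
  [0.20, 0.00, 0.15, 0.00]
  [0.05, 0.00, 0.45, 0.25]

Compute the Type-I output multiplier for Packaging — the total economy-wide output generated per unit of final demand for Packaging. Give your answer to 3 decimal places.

m_3 = 2.641

I − A =
  [   0.65    -0.20     0.00    -0.35]
  [   0.00     0.85     0.00    -0.10]
  [  -0.20     0.00     0.85     0.00]
  [  -0.05     0.00    -0.45     0.75]
Compute the cofactors C_ij = (−1)^(i+j)·(3×3 minor ij) of I−A; the adjugate is their transpose:
adj(I−A) = Cᵀ =
  [ 0.541875   0.127500   0.142875   0.269875]
  [ 0.013250   0.368000   0.029250   0.055250]
  [ 0.127500   0.030000   0.398500   0.063500]
  [ 0.112625   0.026500   0.248625   0.469625]
det(I−A) = Σ_j (I−A)_1j·C_1j = (0.65)(0.541875) + (-0.20)(0.013250) + (0.00)(0.127500) + (-0.35)(0.112625) = 0.31015
(I − A)⁻¹ = adj(I−A) / det(I−A) ≈
  [   1.7471     0.4111     0.4607     0.8701]
  [   0.0427     1.1865     0.0943     0.1781]
  [   0.4111     0.0967     1.2849     0.2047]
  [   0.3631     0.0854     0.8016     1.5142]
The output multiplier for sector j is the column-j sum of the Leontief inverse (I − A)⁻¹ = adj(I−A) / det(I−A).
Column 3 of adj(I−A): (0.142875, 0.029250, 0.398500, 0.248625); det(I−A) = 0.31015.
m_3 = (0.142875 + 0.029250 + 0.398500 + 0.248625) / 0.31015 = 0.81925 / 0.31015 ≈ 2.641.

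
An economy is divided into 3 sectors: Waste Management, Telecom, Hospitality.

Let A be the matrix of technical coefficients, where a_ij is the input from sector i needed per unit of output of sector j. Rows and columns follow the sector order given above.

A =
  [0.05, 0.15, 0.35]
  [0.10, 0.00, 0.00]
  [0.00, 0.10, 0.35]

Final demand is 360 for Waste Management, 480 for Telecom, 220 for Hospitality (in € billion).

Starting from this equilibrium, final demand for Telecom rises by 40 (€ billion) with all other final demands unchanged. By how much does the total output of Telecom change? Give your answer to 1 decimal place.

I − A =
  [   0.95    -0.15    -0.35]
  [  -0.10     1.00     0.00]
  [   0.00    -0.10     0.65]
Cofactors of I−A, C_ij = (−1)^(i+j)·(minor ij) (rows/columns in the sector order above):
  C_11 = (1.00)(0.65) − (0.00)(-0.10) = 0.6500
  C_12 = −[(-0.10)(0.65) − (0.00)(0.00)] = 0.0650
  C_13 = (-0.10)(-0.10) − (1.00)(0.00) = 0.0100
  C_21 = −[(-0.15)(0.65) − (-0.35)(-0.10)] = 0.1325
  C_22 = (0.95)(0.65) − (-0.35)(0.00) = 0.6175
  C_23 = −[(0.95)(-0.10) − (-0.15)(0.00)] = 0.0950
  C_31 = (-0.15)(0.00) − (-0.35)(1.00) = 0.3500
  C_32 = −[(0.95)(0.00) − (-0.35)(-0.10)] = 0.0350
  C_33 = (0.95)(1.00) − (-0.15)(-0.10) = 0.9350
det(I−A) = Σ_j (I−A)_1j·C_1j = (0.95)(0.6500) + (-0.15)(0.0650) + (-0.35)(0.0100) = 0.60425
adj(I−A) = Cᵀ =
  [ 0.6500   0.1325   0.3500]
  [ 0.0650   0.6175   0.0350]
  [ 0.0100   0.0950   0.9350]
(I − A)⁻¹ = adj(I−A) / det(I−A) ≈
  [   1.0757     0.2193     0.5792]
  [   0.1076     1.0219     0.0579]
  [   0.0165     0.1572     1.5474]
Δx = (I − A)⁻¹ Δd with Δd having +40 in the Telecom component and 0 elsewhere.
So Δx_T = L_TT · (+40), where L_TT = adj(I−A)_TT / det(I−A) = 0.6175 / 0.60425.
Δx_T = 0.6175 × (+40) / 0.60425 = 24.70 / 0.60425 ≈ 40.9.

Δx_T = 40.9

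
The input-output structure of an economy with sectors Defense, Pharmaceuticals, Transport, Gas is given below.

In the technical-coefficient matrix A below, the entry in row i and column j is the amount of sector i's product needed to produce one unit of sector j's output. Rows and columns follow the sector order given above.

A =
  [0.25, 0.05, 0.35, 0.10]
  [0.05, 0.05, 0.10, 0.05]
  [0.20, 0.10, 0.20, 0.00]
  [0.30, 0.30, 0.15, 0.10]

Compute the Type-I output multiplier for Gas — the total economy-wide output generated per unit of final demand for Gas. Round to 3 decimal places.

I − A =
  [   0.75    -0.05    -0.35    -0.10]
  [  -0.05     0.95    -0.10    -0.05]
  [  -0.20    -0.10     0.80     0.00]
  [  -0.30    -0.30    -0.15     0.90]
Compute the cofactors C_ij = (−1)^(i+j)·(3×3 minor ij) of I−A; the adjugate is their transpose:
adj(I−A) = Cᵀ =
  [ 0.662250   0.093000   0.316125   0.078750]
  [ 0.067500   0.450000   0.091875   0.032500]
  [ 0.174000   0.079500   0.597000   0.023750]
  [ 0.272250   0.194250   0.235500   0.491250]
det(I−A) = Σ_j (I−A)_1j·C_1j = (0.75)(0.662250) + (-0.05)(0.067500) + (-0.35)(0.174000) + (-0.10)(0.272250) = 0.4051875
(I − A)⁻¹ = adj(I−A) / det(I−A) ≈
  [   1.6344     0.2295     0.7802     0.1944]
  [   0.1666     1.1106     0.2267     0.0802]
  [   0.4294     0.1962     1.4734     0.0586]
  [   0.6719     0.4794     0.5812     1.2124]
The output multiplier for sector j is the column-j sum of the Leontief inverse (I − A)⁻¹ = adj(I−A) / det(I−A).
Column G of adj(I−A): (0.078750, 0.032500, 0.023750, 0.491250); det(I−A) = 0.4051875.
m_G = (0.078750 + 0.032500 + 0.023750 + 0.491250) / 0.4051875 = 0.62625 / 0.4051875 ≈ 1.546.

m_G = 1.546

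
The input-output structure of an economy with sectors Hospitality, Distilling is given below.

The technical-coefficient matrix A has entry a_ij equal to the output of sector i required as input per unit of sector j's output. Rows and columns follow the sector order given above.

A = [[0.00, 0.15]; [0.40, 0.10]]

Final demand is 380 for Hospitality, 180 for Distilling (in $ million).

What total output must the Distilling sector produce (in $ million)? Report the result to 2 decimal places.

I − A =
  [   1.00    -0.15]
  [  -0.40     0.90]
det(I−A) = (1.00)(0.90) − (-0.15)(-0.40) = 0.8400
adj(I−A) = [[0.90, 0.15], [0.40, 1.00]]
(I − A)⁻¹ = adj(I−A) / det(I−A) ≈
  [   1.0714     0.1786]
  [   0.4762     1.1905]
x = (I − A)⁻¹ d = adj(I−A)·d / det(I−A), with det(I−A) = 0.8400:
  x_1 = (0.90·380 + 0.15·180) / 0.8400 = 369.00 / 0.8400 ≈ 439.29
  x_2 = (0.40·380 + 1.00·180) / 0.8400 = 332.00 / 0.8400 ≈ 395.24

x_2 = 395.24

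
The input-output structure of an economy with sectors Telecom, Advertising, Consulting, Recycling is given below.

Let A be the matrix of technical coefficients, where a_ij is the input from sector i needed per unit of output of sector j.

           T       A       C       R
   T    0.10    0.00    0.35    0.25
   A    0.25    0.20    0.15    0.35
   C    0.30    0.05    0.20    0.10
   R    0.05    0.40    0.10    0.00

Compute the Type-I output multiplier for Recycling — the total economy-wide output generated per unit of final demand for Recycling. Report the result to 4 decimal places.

I − A =
  [   0.90     0.00    -0.35    -0.25]
  [  -0.25     0.80    -0.15    -0.35]
  [  -0.30    -0.05     0.80    -0.10]
  [  -0.05    -0.40    -0.10     1.00]
Compute the cofactors C_ij = (−1)^(i+j)·(3×3 minor ij) of I−A; the adjugate is their transpose:
adj(I−A) = Cᵀ =
  [ 0.504750   0.112750   0.266000   0.192250]
  [ 0.267750   0.586750   0.264500   0.298750]
  [ 0.225375   0.110375   0.559000   0.150875]
  [ 0.154875   0.251375   0.175000   0.480875]
det(I−A) = Σ_j (I−A)_1j·C_1j = (0.90)(0.504750) + (0.00)(0.267750) + (-0.35)(0.225375) + (-0.25)(0.154875) = 0.336675
(I − A)⁻¹ = adj(I−A) / det(I−A) ≈
  [   1.49922     0.33489     0.79008     0.57103]
  [   0.79528     1.74278     0.78562     0.88735]
  [   0.66941     0.32784     1.66035     0.44813]
  [   0.46001     0.74664     0.51979     1.42831]
The output multiplier for sector j is the column-j sum of the Leontief inverse (I − A)⁻¹ = adj(I−A) / det(I−A).
Column R of adj(I−A): (0.192250, 0.298750, 0.150875, 0.480875); det(I−A) = 0.336675.
m_R = (0.192250 + 0.298750 + 0.150875 + 0.480875) / 0.336675 = 1.12275 / 0.336675 ≈ 3.3348.

m_R = 3.3348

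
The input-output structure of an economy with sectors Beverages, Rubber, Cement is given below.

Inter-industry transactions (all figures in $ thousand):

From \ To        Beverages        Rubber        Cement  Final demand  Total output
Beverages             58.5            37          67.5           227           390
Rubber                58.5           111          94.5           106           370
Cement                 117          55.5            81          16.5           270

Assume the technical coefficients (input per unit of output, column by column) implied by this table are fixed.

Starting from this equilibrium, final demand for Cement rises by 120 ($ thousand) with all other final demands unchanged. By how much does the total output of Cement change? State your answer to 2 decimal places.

Δx_3 = 237.75

Technical coefficients a_ij = z_ij / X_j:
  a_11 = 58.5/390 = 0.15, a_21 = 58.5/390 = 0.15, a_31 = 117/390 = 0.30
  a_12 = 37/370 = 0.10, a_22 = 111/370 = 0.30, a_32 = 55.5/370 = 0.15
  a_13 = 67.5/270 = 0.25, a_23 = 94.5/270 = 0.35, a_33 = 81/270 = 0.30
I − A =
  [   0.85    -0.10    -0.25]
  [  -0.15     0.70    -0.35]
  [  -0.30    -0.15     0.70]
Cofactors of I−A, C_ij = (−1)^(i+j)·(minor ij) (rows/columns in the sector order above):
  C_11 = (0.70)(0.70) − (-0.35)(-0.15) = 0.4375
  C_12 = −[(-0.15)(0.70) − (-0.35)(-0.30)] = 0.2100
  C_13 = (-0.15)(-0.15) − (0.70)(-0.30) = 0.2325
  C_21 = −[(-0.10)(0.70) − (-0.25)(-0.15)] = 0.1075
  C_22 = (0.85)(0.70) − (-0.25)(-0.30) = 0.5200
  C_23 = −[(0.85)(-0.15) − (-0.10)(-0.30)] = 0.1575
  C_31 = (-0.10)(-0.35) − (-0.25)(0.70) = 0.2100
  C_32 = −[(0.85)(-0.35) − (-0.25)(-0.15)] = 0.3350
  C_33 = (0.85)(0.70) − (-0.10)(-0.15) = 0.5800
det(I−A) = Σ_j (I−A)_1j·C_1j = (0.85)(0.4375) + (-0.10)(0.2100) + (-0.25)(0.2325) = 0.29275
adj(I−A) = Cᵀ =
  [ 0.4375   0.1075   0.2100]
  [ 0.2100   0.5200   0.3350]
  [ 0.2325   0.1575   0.5800]
(I − A)⁻¹ = adj(I−A) / det(I−A) ≈
  [   1.4944     0.3672     0.7173]
  [   0.7173     1.7763     1.1443]
  [   0.7942     0.5380     1.9812]
Δx = (I − A)⁻¹ Δd with Δd having +120 in the Cement component and 0 elsewhere.
So Δx_3 = L_33 · (+120), where L_33 = adj(I−A)_33 / det(I−A) = 0.5800 / 0.29275.
Δx_3 = 0.5800 × (+120) / 0.29275 = 69.60 / 0.29275 ≈ 237.75.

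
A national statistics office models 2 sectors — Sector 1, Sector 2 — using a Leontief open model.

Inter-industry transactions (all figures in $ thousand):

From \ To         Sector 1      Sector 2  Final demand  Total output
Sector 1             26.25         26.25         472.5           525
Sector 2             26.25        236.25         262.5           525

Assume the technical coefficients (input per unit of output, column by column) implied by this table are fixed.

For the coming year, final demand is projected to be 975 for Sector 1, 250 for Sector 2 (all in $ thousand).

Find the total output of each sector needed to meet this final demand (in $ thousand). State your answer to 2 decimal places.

Technical coefficients a_ij = z_ij / X_j:
  a_11 = 26.25/525 = 0.05, a_21 = 26.25/525 = 0.05
  a_12 = 26.25/525 = 0.05, a_22 = 236.25/525 = 0.45
I − A =
  [   0.95    -0.05]
  [  -0.05     0.55]
det(I−A) = (0.95)(0.55) − (-0.05)(-0.05) = 0.5200
adj(I−A) = [[0.55, 0.05], [0.05, 0.95]]
(I − A)⁻¹ = adj(I−A) / det(I−A) ≈
  [   1.0577     0.0962]
  [   0.0962     1.8269]
x = (I − A)⁻¹ d = adj(I−A)·d / det(I−A), with det(I−A) = 0.5200:
  x_1 = (0.55·975 + 0.05·250) / 0.5200 = 548.75 / 0.5200 ≈ 1055.29
  x_2 = (0.05·975 + 0.95·250) / 0.5200 = 286.25 / 0.5200 ≈ 550.48

x_1 = 1055.29, x_2 = 550.48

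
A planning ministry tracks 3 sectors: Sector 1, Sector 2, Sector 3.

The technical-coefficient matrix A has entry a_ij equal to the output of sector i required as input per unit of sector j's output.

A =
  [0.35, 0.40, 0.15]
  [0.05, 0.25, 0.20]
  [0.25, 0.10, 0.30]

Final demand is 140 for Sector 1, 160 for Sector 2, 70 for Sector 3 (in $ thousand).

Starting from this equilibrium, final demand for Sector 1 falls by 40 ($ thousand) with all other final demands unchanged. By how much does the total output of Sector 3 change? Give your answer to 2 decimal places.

I − A =
  [   0.65    -0.40    -0.15]
  [  -0.05     0.75    -0.20]
  [  -0.25    -0.10     0.70]
Cofactors of I−A, C_ij = (−1)^(i+j)·(minor ij) (rows/columns in the sector order above):
  C_11 = (0.75)(0.70) − (-0.20)(-0.10) = 0.5050
  C_12 = −[(-0.05)(0.70) − (-0.20)(-0.25)] = 0.0850
  C_13 = (-0.05)(-0.10) − (0.75)(-0.25) = 0.1925
  C_21 = −[(-0.40)(0.70) − (-0.15)(-0.10)] = 0.2950
  C_22 = (0.65)(0.70) − (-0.15)(-0.25) = 0.4175
  C_23 = −[(0.65)(-0.10) − (-0.40)(-0.25)] = 0.1650
  C_31 = (-0.40)(-0.20) − (-0.15)(0.75) = 0.1925
  C_32 = −[(0.65)(-0.20) − (-0.15)(-0.05)] = 0.1375
  C_33 = (0.65)(0.75) − (-0.40)(-0.05) = 0.4675
det(I−A) = Σ_j (I−A)_1j·C_1j = (0.65)(0.5050) + (-0.40)(0.0850) + (-0.15)(0.1925) = 0.265375
adj(I−A) = Cᵀ =
  [ 0.5050   0.2950   0.1925]
  [ 0.0850   0.4175   0.1375]
  [ 0.1925   0.1650   0.4675]
(I − A)⁻¹ = adj(I−A) / det(I−A) ≈
  [   1.9030     1.1116     0.7254]
  [   0.3203     1.5732     0.5181]
  [   0.7254     0.6218     1.7617]
Δx = (I − A)⁻¹ Δd with Δd having -40 in the Sector 1 component and 0 elsewhere.
So Δx_3 = L_31 · (-40), where L_31 = adj(I−A)_31 / det(I−A) = 0.1925 / 0.265375.
Δx_3 = 0.1925 × (-40) / 0.265375 = -7.70 / 0.265375 ≈ -29.02.

Δx_3 = -29.02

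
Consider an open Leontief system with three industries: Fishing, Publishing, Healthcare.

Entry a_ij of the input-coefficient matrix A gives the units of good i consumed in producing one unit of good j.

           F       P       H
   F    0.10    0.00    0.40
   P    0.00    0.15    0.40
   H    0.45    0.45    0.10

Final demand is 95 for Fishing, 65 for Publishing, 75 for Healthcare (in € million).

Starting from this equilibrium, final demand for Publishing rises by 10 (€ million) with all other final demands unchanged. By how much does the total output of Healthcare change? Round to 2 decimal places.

I − A =
  [   0.90     0.00    -0.40]
  [   0.00     0.85    -0.40]
  [  -0.45    -0.45     0.90]
Cofactors of I−A, C_ij = (−1)^(i+j)·(minor ij) (rows/columns in the sector order above):
  C_11 = (0.85)(0.90) − (-0.40)(-0.45) = 0.5850
  C_12 = −[(0.00)(0.90) − (-0.40)(-0.45)] = 0.1800
  C_13 = (0.00)(-0.45) − (0.85)(-0.45) = 0.3825
  C_21 = −[(0.00)(0.90) − (-0.40)(-0.45)] = 0.1800
  C_22 = (0.90)(0.90) − (-0.40)(-0.45) = 0.6300
  C_23 = −[(0.90)(-0.45) − (0.00)(-0.45)] = 0.4050
  C_31 = (0.00)(-0.40) − (-0.40)(0.85) = 0.3400
  C_32 = −[(0.90)(-0.40) − (-0.40)(0.00)] = 0.3600
  C_33 = (0.90)(0.85) − (0.00)(0.00) = 0.7650
det(I−A) = Σ_j (I−A)_1j·C_1j = (0.90)(0.5850) + (0.00)(0.1800) + (-0.40)(0.3825) = 0.3735
adj(I−A) = Cᵀ =
  [ 0.5850   0.1800   0.3400]
  [ 0.1800   0.6300   0.3600]
  [ 0.3825   0.4050   0.7650]
(I − A)⁻¹ = adj(I−A) / det(I−A) ≈
  [   1.5663     0.4819     0.9103]
  [   0.4819     1.6867     0.9639]
  [   1.0241     1.0843     2.0482]
Δx = (I − A)⁻¹ Δd with Δd having +10 in the Publishing component and 0 elsewhere.
So Δx_H = L_HP · (+10), where L_HP = adj(I−A)_HP / det(I−A) = 0.4050 / 0.3735.
Δx_H = 0.4050 × (+10) / 0.3735 = 4.05 / 0.3735 ≈ 10.84.

Δx_H = 10.84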